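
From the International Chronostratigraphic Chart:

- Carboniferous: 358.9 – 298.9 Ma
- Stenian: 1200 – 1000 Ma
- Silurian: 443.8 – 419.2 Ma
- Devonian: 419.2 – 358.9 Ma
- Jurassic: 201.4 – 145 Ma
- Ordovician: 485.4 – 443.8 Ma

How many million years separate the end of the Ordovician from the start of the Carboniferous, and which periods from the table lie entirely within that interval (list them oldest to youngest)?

End of Ordovician = 443.8 Ma; start of Carboniferous = 358.9 Ma.
Gap = 443.8 − 358.9 = 84.9 Myr.
Periods wholly inside 443.8–358.9 Ma: Silurian (443.8–419.2), Devonian (419.2–358.9).

84.9 million years; Silurian, Devonian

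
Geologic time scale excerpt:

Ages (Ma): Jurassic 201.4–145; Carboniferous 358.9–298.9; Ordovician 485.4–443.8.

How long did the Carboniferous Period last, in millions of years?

60 million years

358.9 − 298.9 = 60 million years.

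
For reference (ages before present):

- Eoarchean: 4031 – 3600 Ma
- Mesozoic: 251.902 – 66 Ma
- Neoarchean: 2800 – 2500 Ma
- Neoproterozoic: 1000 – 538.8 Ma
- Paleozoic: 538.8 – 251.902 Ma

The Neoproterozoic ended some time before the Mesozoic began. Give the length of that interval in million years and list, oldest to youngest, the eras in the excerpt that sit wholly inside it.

End of Neoproterozoic = 538.8 Ma; start of Mesozoic = 251.902 Ma.
Gap = 538.8 − 251.902 = 286.898 Myr.
Eras wholly inside 538.8–251.902 Ma: Paleozoic (538.8–251.902).

286.898 million years; Paleozoic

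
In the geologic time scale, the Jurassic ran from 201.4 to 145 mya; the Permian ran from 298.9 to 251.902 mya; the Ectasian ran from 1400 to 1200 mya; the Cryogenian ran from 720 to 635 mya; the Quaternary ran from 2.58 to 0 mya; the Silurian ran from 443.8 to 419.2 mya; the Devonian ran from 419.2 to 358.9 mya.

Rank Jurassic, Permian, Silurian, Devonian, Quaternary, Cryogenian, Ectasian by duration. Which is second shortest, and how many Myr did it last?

Durations: Jurassic 56.4; Permian 46.998; Silurian 24.6; Devonian 60.3; Quaternary 2.58; Cryogenian 85; Ectasian 200 Myr.
Sorted shortest-first: Quaternary (2.58), Silurian (24.6), Permian (46.998), Jurassic (56.4), Devonian (60.3), Cryogenian (85), Ectasian (200).
The second shortest is Silurian at 24.6 Myr.

Silurian, 24.6 million years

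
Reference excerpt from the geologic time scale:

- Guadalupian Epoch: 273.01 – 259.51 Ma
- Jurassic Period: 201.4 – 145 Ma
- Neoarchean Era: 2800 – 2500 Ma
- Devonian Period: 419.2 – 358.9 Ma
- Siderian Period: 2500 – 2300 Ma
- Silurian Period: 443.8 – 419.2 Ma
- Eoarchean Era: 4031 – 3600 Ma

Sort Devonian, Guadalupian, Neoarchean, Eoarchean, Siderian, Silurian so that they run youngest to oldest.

Read off each span (Ma): Devonian 419.2–358.9; Guadalupian 273.01–259.51; Neoarchean 2800–2500; Eoarchean 4031–3600; Siderian 2500–2300; Silurian 443.8–419.2.
Larger Ma is older, so oldest→youngest is Eoarchean, Neoarchean, Siderian, Silurian, Devonian, Guadalupian; reverse it for youngest→oldest.

Guadalupian → Devonian → Silurian → Siderian → Neoarchean → Eoarchean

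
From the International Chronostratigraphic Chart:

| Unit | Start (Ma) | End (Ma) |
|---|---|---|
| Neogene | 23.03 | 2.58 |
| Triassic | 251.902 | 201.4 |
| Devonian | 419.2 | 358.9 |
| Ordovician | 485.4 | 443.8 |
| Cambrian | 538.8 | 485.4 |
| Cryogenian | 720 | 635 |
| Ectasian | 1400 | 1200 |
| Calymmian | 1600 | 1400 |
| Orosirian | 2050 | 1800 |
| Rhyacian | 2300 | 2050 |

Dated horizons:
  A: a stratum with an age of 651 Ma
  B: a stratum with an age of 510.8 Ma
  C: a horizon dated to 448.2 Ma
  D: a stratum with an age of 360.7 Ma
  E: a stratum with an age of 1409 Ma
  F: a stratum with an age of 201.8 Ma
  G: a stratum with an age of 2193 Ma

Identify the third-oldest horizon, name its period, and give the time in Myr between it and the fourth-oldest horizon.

A, in the Cryogenian; 140.2 million years to B

Larger Ma means older, so oldest first: G 2193 > E 1409 > A 651 > B 510.8 > C 448.2 > D 360.7 > F 201.8.
Counting 3 along gives A (651 Ma); the excerpt puts that inside the Cryogenian, 720–635 Ma.
Next in line is B (510.8 Ma), and 651 − 510.8 = 140.2 Myr.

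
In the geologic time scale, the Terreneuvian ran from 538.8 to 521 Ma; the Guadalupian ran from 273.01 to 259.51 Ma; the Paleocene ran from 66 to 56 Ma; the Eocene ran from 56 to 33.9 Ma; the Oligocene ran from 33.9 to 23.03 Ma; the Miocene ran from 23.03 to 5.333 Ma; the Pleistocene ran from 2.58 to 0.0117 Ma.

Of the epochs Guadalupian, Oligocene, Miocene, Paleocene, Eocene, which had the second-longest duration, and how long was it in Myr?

Miocene, 17.697 million years

Start − end for each: Guadalupian 273.01 − 259.51 = 13.5; Oligocene 33.9 − 23.03 = 10.87; Miocene 23.03 − 5.333 = 17.697; Paleocene 66 − 56 = 10; Eocene 56 − 33.9 = 22.1.
Ranking these from longest: Eocene > Miocene > Guadalupian > Oligocene > Paleocene.
Position 2 in that ranking is Miocene, which lasted 17.697 Myr.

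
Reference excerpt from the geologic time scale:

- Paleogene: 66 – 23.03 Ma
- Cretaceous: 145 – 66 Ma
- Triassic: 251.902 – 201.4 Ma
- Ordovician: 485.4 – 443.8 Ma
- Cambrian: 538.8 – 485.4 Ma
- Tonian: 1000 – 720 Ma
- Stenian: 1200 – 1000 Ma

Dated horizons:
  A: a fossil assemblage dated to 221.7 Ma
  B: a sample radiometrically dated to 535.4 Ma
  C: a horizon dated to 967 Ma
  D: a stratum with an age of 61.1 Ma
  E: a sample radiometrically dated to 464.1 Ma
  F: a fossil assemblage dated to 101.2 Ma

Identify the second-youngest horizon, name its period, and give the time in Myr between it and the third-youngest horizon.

F, in the Cretaceous; 120.5 million years to A

Smaller Ma means younger, so youngest first: D 61.1 < F 101.2 < A 221.7 < E 464.1 < B 535.4 < C 967.
Counting 2 along gives F (101.2 Ma); the excerpt puts that inside the Cretaceous, 145–66 Ma.
Next in line is A (221.7 Ma), and 221.7 − 101.2 = 120.5 Myr.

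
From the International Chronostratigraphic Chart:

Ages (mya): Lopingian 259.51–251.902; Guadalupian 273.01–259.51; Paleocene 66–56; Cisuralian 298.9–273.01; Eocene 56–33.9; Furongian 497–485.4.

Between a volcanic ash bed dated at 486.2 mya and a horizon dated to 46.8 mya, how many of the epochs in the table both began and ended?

The older date is 486.2 Ma and the younger is 46.8 Ma.
Epochs with start < 486.2 and end > 46.8 Ma: Cisuralian (298.9–273.01), Guadalupian (273.01–259.51), Lopingian (259.51–251.902), Paleocene (66–56).
That is 4 complete epochs.

4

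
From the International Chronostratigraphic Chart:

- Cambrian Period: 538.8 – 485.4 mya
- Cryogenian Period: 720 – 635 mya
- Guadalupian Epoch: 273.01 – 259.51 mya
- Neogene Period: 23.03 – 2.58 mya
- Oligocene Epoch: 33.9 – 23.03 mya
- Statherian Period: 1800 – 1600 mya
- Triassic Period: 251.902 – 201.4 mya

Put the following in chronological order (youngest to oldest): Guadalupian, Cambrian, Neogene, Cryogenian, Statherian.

Neogene, Guadalupian, Cambrian, Cryogenian, Statherian

The oldest of these is Statherian (starts 1800 Ma) and the youngest is Neogene (ends 2.58 Ma).
In between, by decreasing start age: Cryogenian (720), Cambrian (538.8), Guadalupian (273.01).
Listing youngest first means reversing that sequence.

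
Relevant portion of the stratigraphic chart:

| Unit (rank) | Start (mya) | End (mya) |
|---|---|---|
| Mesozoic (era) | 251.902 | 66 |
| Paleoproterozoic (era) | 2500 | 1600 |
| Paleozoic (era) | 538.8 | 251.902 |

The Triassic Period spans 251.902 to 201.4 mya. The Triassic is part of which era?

The Triassic (251.902–201.4 Ma) lies entirely within 251.902–66 Ma, the Mesozoic Era.

Mesozoic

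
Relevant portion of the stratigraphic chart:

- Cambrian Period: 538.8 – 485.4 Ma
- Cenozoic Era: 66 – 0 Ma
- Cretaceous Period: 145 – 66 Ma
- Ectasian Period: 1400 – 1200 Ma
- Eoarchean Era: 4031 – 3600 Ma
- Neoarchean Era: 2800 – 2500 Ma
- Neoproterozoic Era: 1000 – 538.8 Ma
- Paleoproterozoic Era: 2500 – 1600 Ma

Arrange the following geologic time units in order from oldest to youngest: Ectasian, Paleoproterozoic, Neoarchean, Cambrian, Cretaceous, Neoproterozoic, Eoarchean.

Read off each span (Ma): Ectasian 1400–1200; Paleoproterozoic 2500–1600; Neoarchean 2800–2500; Cambrian 538.8–485.4; Cretaceous 145–66; Neoproterozoic 1000–538.8; Eoarchean 4031–3600.
Larger Ma is older, so oldest→youngest is Eoarchean, Neoarchean, Paleoproterozoic, Ectasian, Neoproterozoic, Cambrian, Cretaceous.

Eoarchean, Neoarchean, Paleoproterozoic, Ectasian, Neoproterozoic, Cambrian, Cretaceous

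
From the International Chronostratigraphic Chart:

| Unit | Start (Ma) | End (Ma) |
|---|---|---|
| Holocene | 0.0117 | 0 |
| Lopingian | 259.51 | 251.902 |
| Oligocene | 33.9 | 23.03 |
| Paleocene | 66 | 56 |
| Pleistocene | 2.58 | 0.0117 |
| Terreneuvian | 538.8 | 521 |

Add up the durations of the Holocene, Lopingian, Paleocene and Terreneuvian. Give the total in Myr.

35.4197 million years

Each duration: Holocene = 0.0117; Lopingian = 7.608; Paleocene = 10; Terreneuvian = 17.8.
Sum: 0.0117 + 7.608 + 10 + 17.8 = 35.4197 Myr.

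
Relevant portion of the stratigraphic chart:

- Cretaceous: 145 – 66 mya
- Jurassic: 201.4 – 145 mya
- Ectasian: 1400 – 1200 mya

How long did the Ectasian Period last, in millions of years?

200 million years

1400 − 1200 = 200 million years.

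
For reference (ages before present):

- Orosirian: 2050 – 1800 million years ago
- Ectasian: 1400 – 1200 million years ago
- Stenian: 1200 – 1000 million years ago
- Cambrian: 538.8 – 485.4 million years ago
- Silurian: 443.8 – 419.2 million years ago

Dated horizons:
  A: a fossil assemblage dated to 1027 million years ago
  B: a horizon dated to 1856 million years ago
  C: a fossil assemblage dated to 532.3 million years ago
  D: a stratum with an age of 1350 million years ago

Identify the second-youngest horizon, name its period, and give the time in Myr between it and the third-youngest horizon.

Smaller Ma means younger, so youngest first: C 532.3 < A 1027 < D 1350 < B 1856.
Counting 2 along gives A (1027 Ma); the excerpt puts that inside the Stenian, 1200–1000 Ma.
Next in line is D (1350 Ma), and 1350 − 1027 = 323 Myr.

A, in the Stenian; 323 million years to D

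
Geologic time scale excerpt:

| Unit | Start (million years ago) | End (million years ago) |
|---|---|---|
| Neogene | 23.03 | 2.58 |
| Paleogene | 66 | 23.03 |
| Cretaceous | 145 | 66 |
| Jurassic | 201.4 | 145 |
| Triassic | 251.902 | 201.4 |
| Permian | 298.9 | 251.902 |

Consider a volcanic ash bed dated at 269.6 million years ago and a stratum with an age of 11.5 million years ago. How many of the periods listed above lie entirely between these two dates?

The older date is 269.6 Ma and the younger is 11.5 Ma.
Periods with start < 269.6 and end > 11.5 Ma: Triassic (251.902–201.4), Jurassic (201.4–145), Cretaceous (145–66), Paleogene (66–23.03).
That is 4 complete periods.

4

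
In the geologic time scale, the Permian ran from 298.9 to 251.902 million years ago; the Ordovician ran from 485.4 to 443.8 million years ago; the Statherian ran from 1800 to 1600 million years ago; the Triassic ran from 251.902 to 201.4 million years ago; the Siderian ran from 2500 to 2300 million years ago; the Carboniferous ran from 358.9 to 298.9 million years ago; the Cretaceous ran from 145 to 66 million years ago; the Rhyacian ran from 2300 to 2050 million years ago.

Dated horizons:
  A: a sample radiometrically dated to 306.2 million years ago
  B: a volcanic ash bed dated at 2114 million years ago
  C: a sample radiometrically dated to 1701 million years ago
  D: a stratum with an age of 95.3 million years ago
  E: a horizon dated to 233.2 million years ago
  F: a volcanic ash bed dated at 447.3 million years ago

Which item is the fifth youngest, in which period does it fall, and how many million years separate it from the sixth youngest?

C, in the Statherian; 413 million years to B

Sorted youngest-first by Ma: D (95.3), E (233.2), A (306.2), F (447.3), C (1701), B (2114).
The fifth youngest is C at 1701 Ma, which lies in 1800–1600 Ma: the Statherian.
The sixth youngest is B at 2114 Ma; separation = |1701 − 2114| = 413 Myr.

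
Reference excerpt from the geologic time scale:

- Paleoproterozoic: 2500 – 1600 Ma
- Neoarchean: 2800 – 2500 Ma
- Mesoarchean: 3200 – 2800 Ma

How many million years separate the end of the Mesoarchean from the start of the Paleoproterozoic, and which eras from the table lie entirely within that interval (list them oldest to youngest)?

The Mesoarchean closes at 2800 Ma and the Paleoproterozoic opens at 2500 Ma, so the interval is 2800 − 2500 = 300 Myr.
An era fits inside if it starts at or after 2800 Ma and ends at or before 2500 Ma; oldest first that gives Neoarchean.

300 million years; Neoarchean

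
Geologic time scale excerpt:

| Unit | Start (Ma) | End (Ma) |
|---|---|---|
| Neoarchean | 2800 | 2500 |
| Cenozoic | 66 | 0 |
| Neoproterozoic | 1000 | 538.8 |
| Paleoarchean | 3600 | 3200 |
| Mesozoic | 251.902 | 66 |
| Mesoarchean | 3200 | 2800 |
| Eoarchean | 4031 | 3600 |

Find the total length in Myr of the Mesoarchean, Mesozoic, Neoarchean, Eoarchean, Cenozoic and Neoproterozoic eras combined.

Duration is start − end for each: (3200 − 2800) + (251.902 − 66) + (2800 − 2500) + (4031 − 3600) + (66 − 0) + (1000 − 538.8).
That is 400 + 185.902 + 300 + 431 + 66 + 461.2, which totals 1844.102 million years.

1844.102 million years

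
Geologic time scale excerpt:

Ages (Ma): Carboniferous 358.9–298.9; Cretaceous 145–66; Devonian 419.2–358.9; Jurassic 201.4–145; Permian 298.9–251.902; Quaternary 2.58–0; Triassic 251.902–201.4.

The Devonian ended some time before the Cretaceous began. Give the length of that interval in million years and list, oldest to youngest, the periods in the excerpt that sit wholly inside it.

213.9 million years; Carboniferous, Permian, Triassic, Jurassic

The Devonian closes at 358.9 Ma and the Cretaceous opens at 145 Ma, so the interval is 358.9 − 145 = 213.9 Myr.
A period fits inside if it starts at or after 358.9 Ma and ends at or before 145 Ma; oldest first that gives Carboniferous, Permian, Triassic, Jurassic.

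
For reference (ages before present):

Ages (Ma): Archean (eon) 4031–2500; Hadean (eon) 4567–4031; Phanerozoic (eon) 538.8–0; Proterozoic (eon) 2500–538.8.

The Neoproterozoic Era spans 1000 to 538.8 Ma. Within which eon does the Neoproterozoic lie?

The Neoproterozoic (1000–538.8 Ma) lies entirely within 2500–538.8 Ma, the Proterozoic Eon.

Proterozoic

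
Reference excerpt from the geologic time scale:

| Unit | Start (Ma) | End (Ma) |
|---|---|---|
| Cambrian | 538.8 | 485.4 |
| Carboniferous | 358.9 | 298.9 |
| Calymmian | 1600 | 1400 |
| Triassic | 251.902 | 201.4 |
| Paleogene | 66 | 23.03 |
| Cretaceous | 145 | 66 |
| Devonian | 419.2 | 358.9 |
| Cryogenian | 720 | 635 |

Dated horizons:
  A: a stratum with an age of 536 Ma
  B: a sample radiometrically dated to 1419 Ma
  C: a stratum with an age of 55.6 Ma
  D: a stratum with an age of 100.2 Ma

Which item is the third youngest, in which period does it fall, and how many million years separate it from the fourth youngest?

A, in the Cambrian; 883 million years to B

Smaller Ma means younger, so youngest first: C 55.6 < D 100.2 < A 536 < B 1419.
Counting 3 along gives A (536 Ma); the excerpt puts that inside the Cambrian, 538.8–485.4 Ma.
Next in line is B (1419 Ma), and 1419 − 536 = 883 Myr.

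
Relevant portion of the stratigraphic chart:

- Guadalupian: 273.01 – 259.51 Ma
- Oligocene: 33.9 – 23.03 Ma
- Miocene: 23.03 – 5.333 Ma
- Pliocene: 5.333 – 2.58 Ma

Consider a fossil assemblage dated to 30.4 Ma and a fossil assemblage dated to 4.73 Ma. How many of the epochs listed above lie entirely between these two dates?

30.4 Ma sits inside the Oligocene (33.9–23.03) and 4.73 Ma inside the Pliocene (5.333–2.58); neither of those is wholly between the two dates.
The listed epochs lying completely between them are Miocene — 1 in all.

1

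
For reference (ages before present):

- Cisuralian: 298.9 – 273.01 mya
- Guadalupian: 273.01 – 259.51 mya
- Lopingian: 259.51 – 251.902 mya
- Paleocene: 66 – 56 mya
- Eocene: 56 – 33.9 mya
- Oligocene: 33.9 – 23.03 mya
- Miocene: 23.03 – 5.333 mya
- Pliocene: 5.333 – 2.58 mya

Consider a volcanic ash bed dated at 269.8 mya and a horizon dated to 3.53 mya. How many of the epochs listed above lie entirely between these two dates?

5

The older date is 269.8 Ma and the younger is 3.53 Ma.
Epochs with start < 269.8 and end > 3.53 Ma: Lopingian (259.51–251.902), Paleocene (66–56), Eocene (56–33.9), Oligocene (33.9–23.03), Miocene (23.03–5.333).
That is 5 complete epochs.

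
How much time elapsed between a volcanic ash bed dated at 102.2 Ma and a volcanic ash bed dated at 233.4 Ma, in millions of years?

233.4 − 102.2 = 131.2 million years.

131.2 million years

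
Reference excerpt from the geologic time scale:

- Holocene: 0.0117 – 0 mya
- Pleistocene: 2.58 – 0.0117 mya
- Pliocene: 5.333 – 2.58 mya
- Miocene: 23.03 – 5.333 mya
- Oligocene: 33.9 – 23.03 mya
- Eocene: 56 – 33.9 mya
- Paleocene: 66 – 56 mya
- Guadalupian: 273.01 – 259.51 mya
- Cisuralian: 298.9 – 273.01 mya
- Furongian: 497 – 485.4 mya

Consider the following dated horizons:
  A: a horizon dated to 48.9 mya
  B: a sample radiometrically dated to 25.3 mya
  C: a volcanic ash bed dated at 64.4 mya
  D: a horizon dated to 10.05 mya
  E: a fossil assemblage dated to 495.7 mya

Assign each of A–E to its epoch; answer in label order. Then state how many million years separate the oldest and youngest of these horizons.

A — Eocene; B — Oligocene; C — Paleocene; D — Miocene; E — Furongian; span 485.65 million years

Match each age against the start–end ranges in the excerpt: A = 48.9 Ma → Eocene (56–33.9); B = 25.3 Ma → Oligocene (33.9–23.03); C = 64.4 Ma → Paleocene (66–56); D = 10.05 Ma → Miocene (23.03–5.333); E = 495.7 Ma → Furongian (497–485.4).
The largest age is 495.7 Ma and the smallest is 10.05 Ma; their difference is 485.65 Myr.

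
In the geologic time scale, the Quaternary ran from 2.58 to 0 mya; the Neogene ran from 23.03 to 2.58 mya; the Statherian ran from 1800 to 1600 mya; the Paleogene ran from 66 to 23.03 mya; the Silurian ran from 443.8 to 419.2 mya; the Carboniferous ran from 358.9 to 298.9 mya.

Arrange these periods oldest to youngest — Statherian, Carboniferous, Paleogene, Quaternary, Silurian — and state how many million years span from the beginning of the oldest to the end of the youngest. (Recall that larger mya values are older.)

Start ages (Ma): Statherian 1800, Silurian 443.8, Carboniferous 358.9, Paleogene 66, Quaternary 2.58.
Ordered oldest to youngest: Statherian, Silurian, Carboniferous, Paleogene, Quaternary.
Span = 1800 − 0 = 1800 Myr.

Statherian → Silurian → Carboniferous → Paleogene → Quaternary; total span 1800 Myr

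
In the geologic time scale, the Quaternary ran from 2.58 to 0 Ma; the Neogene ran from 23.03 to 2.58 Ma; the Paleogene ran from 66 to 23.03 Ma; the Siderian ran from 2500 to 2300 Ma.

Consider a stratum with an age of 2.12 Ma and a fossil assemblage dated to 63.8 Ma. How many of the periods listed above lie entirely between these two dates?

63.8 Ma sits inside the Paleogene (66–23.03) and 2.12 Ma inside the Quaternary (2.58–0); neither of those is wholly between the two dates.
The listed periods lying completely between them are Neogene — 1 in all.

1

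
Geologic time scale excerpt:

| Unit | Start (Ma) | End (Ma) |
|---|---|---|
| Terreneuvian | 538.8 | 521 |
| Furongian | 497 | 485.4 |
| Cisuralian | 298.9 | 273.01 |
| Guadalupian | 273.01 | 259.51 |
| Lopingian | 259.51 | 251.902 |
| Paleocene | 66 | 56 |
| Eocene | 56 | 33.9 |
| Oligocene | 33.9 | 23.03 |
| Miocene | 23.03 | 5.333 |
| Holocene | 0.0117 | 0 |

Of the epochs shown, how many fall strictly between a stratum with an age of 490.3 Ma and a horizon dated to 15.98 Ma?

490.3 Ma sits inside the Furongian (497–485.4) and 15.98 Ma inside the Miocene (23.03–5.333); neither of those is wholly between the two dates.
The listed epochs lying completely between them are Cisuralian, Guadalupian, Lopingian, Paleocene, Eocene, Oligocene — 6 in all.

6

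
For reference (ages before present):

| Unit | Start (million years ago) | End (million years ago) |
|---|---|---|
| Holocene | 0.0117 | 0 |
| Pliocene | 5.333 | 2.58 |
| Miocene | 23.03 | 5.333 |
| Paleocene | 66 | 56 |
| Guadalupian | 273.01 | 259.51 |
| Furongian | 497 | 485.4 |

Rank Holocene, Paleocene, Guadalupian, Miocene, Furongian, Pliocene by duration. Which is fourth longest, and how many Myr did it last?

Paleocene, 10 million years

Start − end for each: Holocene 0.0117 − 0 = 0.0117; Paleocene 66 − 56 = 10; Guadalupian 273.01 − 259.51 = 13.5; Miocene 23.03 − 5.333 = 17.697; Furongian 497 − 485.4 = 11.6; Pliocene 5.333 − 2.58 = 2.753.
Ranking these from longest: Miocene > Guadalupian > Furongian > Paleocene > Pliocene > Holocene.
Position 4 in that ranking is Paleocene, which lasted 10 Myr.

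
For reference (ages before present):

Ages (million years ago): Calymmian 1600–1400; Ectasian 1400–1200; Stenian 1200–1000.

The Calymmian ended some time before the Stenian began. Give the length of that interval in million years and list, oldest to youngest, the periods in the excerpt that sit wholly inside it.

200 million years; Ectasian

The Calymmian closes at 1400 Ma and the Stenian opens at 1200 Ma, so the interval is 1400 − 1200 = 200 Myr.
A period fits inside if it starts at or after 1400 Ma and ends at or before 1200 Ma; oldest first that gives Ectasian.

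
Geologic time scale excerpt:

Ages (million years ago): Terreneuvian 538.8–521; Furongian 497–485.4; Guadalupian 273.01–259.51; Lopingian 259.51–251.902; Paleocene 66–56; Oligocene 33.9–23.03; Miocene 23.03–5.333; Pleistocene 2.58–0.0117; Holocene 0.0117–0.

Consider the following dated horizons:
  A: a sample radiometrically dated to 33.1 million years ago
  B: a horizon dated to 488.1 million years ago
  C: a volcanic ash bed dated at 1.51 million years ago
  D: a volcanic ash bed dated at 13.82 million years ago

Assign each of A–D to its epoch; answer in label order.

A — Oligocene; B — Furongian; C — Pleistocene; D — Miocene

Match each age against the start–end ranges in the excerpt: A = 33.1 Ma → Oligocene (33.9–23.03); B = 488.1 Ma → Furongian (497–485.4); C = 1.51 Ma → Pleistocene (2.58–0.0117); D = 13.82 Ma → Miocene (23.03–5.333).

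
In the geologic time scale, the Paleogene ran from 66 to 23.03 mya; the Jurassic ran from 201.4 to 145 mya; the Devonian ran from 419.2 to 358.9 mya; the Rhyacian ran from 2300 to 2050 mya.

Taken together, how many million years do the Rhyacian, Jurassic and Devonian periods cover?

366.7 million years

Duration is start − end for each: (2300 − 2050) + (201.4 − 145) + (419.2 − 358.9).
That is 250 + 56.4 + 60.3, which totals 366.7 million years.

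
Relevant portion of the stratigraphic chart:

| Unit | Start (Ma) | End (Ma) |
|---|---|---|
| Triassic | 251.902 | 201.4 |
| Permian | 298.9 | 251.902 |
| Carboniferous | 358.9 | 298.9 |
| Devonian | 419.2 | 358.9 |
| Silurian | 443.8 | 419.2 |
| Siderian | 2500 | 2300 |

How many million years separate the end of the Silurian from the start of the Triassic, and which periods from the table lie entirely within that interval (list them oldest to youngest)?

The Silurian closes at 419.2 Ma and the Triassic opens at 251.902 Ma, so the interval is 419.2 − 251.902 = 167.298 Myr.
A period fits inside if it starts at or after 419.2 Ma and ends at or before 251.902 Ma; oldest first that gives Devonian, Carboniferous, Permian.

167.298 million years; Devonian, Carboniferous, Permian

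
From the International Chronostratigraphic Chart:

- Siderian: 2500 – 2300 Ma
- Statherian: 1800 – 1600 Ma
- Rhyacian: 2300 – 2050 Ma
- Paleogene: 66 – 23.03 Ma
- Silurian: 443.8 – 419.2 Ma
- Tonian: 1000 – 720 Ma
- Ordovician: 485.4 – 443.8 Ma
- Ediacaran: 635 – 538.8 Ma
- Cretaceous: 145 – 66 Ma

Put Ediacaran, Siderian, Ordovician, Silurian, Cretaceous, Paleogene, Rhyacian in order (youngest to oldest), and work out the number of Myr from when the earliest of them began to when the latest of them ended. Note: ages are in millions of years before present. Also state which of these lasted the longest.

Paleogene → Cretaceous → Silurian → Ordovician → Ediacaran → Rhyacian → Siderian; total span 2476.97 Myr; longest is Rhyacian

From the excerpt: Ediacaran 635–538.8; Siderian 2500–2300; Ordovician 485.4–443.8; Silurian 443.8–419.2; Cretaceous 145–66; Paleogene 66–23.03; Rhyacian 2300–2050 (Ma).
Larger Ma is earlier, so the oldest is Siderian and the youngest is Paleogene; youngest to oldest: Paleogene, Cretaceous, Silurian, Ordovician, Ediacaran, Rhyacian, Siderian.
Oldest start 2500 minus youngest end 23.03 gives 2476.97 Myr overall.
Individual lengths (start − end): Silurian 24.6; Siderian 200; Ediacaran 96.2; Ordovician 41.6; Rhyacian 250; Cretaceous 79; Paleogene 42.97. The largest is Rhyacian at 250 Myr.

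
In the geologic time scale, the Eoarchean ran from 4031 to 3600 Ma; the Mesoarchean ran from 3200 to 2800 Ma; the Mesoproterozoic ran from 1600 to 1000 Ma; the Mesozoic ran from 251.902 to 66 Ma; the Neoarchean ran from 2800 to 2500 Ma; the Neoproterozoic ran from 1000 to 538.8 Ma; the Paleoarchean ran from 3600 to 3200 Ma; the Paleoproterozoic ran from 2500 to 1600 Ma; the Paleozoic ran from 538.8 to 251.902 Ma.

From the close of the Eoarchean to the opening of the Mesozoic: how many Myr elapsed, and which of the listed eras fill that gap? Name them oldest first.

3348.098 million years; Paleoarchean, Mesoarchean, Neoarchean, Paleoproterozoic, Mesoproterozoic, Neoproterozoic, Paleozoic

The Eoarchean closes at 3600 Ma and the Mesozoic opens at 251.902 Ma, so the interval is 3600 − 251.902 = 3348.098 Myr.
An era fits inside if it starts at or after 3600 Ma and ends at or before 251.902 Ma; oldest first that gives Paleoarchean, Mesoarchean, Neoarchean, Paleoproterozoic, Mesoproterozoic, Neoproterozoic, Paleozoic.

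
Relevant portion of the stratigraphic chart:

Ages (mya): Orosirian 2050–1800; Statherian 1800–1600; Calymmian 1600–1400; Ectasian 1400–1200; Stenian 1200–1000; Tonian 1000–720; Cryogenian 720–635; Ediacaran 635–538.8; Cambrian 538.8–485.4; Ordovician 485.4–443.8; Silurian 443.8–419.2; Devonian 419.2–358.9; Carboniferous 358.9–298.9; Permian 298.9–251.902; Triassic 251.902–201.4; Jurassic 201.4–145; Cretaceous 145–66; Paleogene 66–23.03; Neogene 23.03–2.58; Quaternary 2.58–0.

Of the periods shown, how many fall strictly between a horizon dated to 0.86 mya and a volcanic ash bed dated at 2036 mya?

18

2036 Ma sits inside the Orosirian (2050–1800) and 0.86 Ma inside the Quaternary (2.58–0); neither of those is wholly between the two dates.
The listed periods lying completely between them are Statherian, Calymmian, Ectasian, Stenian, Tonian, Cryogenian, Ediacaran, Cambrian, Ordovician, Silurian, Devonian, Carboniferous, Permian, Triassic, Jurassic, Cretaceous, Paleogene, Neogene — 18 in all.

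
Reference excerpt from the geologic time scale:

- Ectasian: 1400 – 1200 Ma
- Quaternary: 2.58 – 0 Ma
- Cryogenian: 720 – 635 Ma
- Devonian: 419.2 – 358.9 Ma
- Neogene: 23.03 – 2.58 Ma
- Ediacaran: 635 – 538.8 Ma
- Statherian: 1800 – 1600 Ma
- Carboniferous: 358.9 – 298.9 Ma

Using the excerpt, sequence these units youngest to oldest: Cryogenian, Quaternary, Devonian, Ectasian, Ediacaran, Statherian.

Quaternary, then Devonian, then Ediacaran, then Cryogenian, then Ectasian, then Statherian

Read off each span (Ma): Cryogenian 720–635; Quaternary 2.58–0; Devonian 419.2–358.9; Ectasian 1400–1200; Ediacaran 635–538.8; Statherian 1800–1600.
Larger Ma is older, so oldest→youngest is Statherian, Ectasian, Cryogenian, Ediacaran, Devonian, Quaternary; reverse it for youngest→oldest.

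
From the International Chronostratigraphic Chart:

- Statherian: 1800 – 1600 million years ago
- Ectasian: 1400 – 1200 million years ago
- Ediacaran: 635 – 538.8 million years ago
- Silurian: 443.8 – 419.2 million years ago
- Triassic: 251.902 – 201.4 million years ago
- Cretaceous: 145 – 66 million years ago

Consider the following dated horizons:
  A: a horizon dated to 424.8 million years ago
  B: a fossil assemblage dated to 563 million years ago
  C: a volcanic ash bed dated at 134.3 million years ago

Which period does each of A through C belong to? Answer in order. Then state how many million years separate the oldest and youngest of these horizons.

Match each age against the start–end ranges in the excerpt: A = 424.8 Ma → Silurian (443.8–419.2); B = 563 Ma → Ediacaran (635–538.8); C = 134.3 Ma → Cretaceous (145–66).
The largest age is 563 Ma and the smallest is 134.3 Ma; their difference is 428.7 Myr.

A — Silurian; B — Ediacaran; C — Cretaceous; span 428.7 million years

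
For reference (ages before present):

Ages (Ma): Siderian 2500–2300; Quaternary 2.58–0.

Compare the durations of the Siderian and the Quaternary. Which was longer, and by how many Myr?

Siderian, by 197.42 million years

Siderian: 2500 − 2300 = 200 Myr.
Quaternary: 2.58 − 0 = 2.58 Myr.
Difference: 200 − 2.58 = 197.42 Myr, so the Siderian was longer.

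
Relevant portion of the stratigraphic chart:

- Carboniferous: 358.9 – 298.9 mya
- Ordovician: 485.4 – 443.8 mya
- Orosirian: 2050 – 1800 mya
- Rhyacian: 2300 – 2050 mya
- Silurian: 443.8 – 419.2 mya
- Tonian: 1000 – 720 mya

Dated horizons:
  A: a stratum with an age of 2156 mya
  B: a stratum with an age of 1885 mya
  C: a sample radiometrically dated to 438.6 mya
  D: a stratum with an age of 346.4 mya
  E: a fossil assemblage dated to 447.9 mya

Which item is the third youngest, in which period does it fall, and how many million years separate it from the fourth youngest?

Smaller Ma means younger, so youngest first: D 346.4 < C 438.6 < E 447.9 < B 1885 < A 2156.
Counting 3 along gives E (447.9 Ma); the excerpt puts that inside the Ordovician, 485.4–443.8 Ma.
Next in line is B (1885 Ma), and 1885 − 447.9 = 1437.1 Myr.

E, in the Ordovician; 1437.1 million years to B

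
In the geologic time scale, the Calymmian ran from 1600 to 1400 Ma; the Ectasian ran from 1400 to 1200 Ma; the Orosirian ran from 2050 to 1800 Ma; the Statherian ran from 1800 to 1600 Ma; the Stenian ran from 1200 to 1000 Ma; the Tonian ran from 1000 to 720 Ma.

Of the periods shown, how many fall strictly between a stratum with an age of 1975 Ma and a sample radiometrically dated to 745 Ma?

The older date is 1975 Ma and the younger is 745 Ma.
Periods with start < 1975 and end > 745 Ma: Statherian (1800–1600), Calymmian (1600–1400), Ectasian (1400–1200), Stenian (1200–1000).
That is 4 complete periods.

4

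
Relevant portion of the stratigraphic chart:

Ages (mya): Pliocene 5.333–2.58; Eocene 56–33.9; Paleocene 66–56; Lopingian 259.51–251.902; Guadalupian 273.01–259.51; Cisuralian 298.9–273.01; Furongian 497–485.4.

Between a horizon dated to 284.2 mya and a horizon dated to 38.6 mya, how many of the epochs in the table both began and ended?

3

284.2 Ma sits inside the Cisuralian (298.9–273.01) and 38.6 Ma inside the Eocene (56–33.9); neither of those is wholly between the two dates.
The listed epochs lying completely between them are Guadalupian, Lopingian, Paleocene — 3 in all.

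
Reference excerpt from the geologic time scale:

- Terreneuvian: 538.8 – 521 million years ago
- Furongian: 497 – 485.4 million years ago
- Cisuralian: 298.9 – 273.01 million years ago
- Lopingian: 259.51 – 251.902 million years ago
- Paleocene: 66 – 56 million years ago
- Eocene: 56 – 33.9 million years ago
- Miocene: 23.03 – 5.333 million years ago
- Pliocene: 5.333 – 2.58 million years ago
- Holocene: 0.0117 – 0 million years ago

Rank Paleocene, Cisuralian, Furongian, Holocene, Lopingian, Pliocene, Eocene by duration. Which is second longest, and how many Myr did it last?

Start − end for each: Paleocene 66 − 56 = 10; Cisuralian 298.9 − 273.01 = 25.89; Furongian 497 − 485.4 = 11.6; Holocene 0.0117 − 0 = 0.0117; Lopingian 259.51 − 251.902 = 7.608; Pliocene 5.333 − 2.58 = 2.753; Eocene 56 − 33.9 = 22.1.
Ranking these from longest: Cisuralian > Eocene > Furongian > Paleocene > Lopingian > Pliocene > Holocene.
Position 2 in that ranking is Eocene, which lasted 22.1 Myr.

Eocene, 22.1 million years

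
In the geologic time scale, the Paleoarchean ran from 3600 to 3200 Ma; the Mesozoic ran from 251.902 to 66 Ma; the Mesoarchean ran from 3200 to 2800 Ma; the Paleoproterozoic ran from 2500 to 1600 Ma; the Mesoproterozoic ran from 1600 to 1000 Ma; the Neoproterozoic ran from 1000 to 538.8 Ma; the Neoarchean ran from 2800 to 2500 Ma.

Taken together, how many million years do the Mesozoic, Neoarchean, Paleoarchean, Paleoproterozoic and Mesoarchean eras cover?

Duration is start − end for each: (251.902 − 66) + (2800 − 2500) + (3600 − 3200) + (2500 − 1600) + (3200 − 2800).
That is 185.902 + 300 + 400 + 900 + 400, which totals 2185.902 million years.

2185.902 million years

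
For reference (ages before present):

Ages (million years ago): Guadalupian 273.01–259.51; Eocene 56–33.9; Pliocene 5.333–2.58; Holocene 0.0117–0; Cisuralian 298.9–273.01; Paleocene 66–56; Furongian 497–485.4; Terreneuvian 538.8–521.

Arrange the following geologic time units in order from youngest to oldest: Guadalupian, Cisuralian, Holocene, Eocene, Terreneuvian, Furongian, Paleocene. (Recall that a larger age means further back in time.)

Holocene, Eocene, Paleocene, Guadalupian, Cisuralian, Furongian, Terreneuvian

Sorting by start age (ascending Ma, since larger Ma = older): Holocene began 0.0117, Eocene began 56, Paleocene began 66, Guadalupian began 273.01, Cisuralian began 298.9, Furongian began 497, Terreneuvian began 538.8.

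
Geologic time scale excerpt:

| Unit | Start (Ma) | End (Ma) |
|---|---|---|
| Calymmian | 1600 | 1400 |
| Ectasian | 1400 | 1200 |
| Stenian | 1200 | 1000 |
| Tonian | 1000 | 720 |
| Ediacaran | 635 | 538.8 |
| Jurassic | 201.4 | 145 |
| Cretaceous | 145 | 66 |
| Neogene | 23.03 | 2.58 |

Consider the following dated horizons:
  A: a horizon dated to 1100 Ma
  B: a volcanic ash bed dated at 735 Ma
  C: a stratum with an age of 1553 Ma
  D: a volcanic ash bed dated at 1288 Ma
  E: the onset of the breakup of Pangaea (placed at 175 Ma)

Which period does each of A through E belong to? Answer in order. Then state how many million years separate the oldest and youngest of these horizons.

A — Stenian; B — Tonian; C — Calymmian; D — Ectasian; E — Jurassic; span 1378 million years

A: 1100 Ma lies in 1200–1000 Ma, so Stenian.
B: 735 Ma lies in 1000–720 Ma, so Tonian.
C: 1553 Ma lies in 1600–1400 Ma, so Calymmian.
D: 1288 Ma lies in 1400–1200 Ma, so Ectasian.
E: 175 Ma lies in 201.4–145 Ma, so Jurassic.
Oldest = 1553 Ma, youngest = 175 Ma → span 1378 Myr.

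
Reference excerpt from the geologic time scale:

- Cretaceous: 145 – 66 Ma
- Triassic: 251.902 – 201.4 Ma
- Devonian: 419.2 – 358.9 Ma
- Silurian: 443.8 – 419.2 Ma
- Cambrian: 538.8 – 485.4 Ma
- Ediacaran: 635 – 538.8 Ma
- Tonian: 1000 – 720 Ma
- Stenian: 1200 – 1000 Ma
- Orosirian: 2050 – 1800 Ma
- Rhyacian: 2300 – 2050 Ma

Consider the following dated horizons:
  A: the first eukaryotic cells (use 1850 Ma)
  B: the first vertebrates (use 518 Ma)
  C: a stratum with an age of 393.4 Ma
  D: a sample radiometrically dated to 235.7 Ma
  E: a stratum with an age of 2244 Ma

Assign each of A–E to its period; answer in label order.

A: 1850 Ma lies in 2050–1800 Ma, so Orosirian.
B: 518 Ma lies in 538.8–485.4 Ma, so Cambrian.
C: 393.4 Ma lies in 419.2–358.9 Ma, so Devonian.
D: 235.7 Ma lies in 251.902–201.4 Ma, so Triassic.
E: 2244 Ma lies in 2300–2050 Ma, so Rhyacian.

A — Orosirian; B — Cambrian; C — Devonian; D — Triassic; E — Rhyacian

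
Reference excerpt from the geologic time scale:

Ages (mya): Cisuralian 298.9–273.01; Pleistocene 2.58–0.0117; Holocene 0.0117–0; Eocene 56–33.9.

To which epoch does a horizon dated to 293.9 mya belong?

Cisuralian

293.9 Ma lies between 298.9 and 273.01 Ma, so it falls in the Cisuralian.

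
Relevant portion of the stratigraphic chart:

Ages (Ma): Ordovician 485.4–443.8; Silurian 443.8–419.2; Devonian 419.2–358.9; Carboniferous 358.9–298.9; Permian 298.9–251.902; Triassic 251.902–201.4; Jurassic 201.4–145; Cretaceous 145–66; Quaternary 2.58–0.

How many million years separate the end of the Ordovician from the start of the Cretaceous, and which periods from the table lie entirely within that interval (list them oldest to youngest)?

End of Ordovician = 443.8 Ma; start of Cretaceous = 145 Ma.
Gap = 443.8 − 145 = 298.8 Myr.
Periods wholly inside 443.8–145 Ma: Silurian (443.8–419.2), Devonian (419.2–358.9), Carboniferous (358.9–298.9), Permian (298.9–251.902), Triassic (251.902–201.4), Jurassic (201.4–145).

298.8 million years; Silurian, Devonian, Carboniferous, Permian, Triassic, Jurassic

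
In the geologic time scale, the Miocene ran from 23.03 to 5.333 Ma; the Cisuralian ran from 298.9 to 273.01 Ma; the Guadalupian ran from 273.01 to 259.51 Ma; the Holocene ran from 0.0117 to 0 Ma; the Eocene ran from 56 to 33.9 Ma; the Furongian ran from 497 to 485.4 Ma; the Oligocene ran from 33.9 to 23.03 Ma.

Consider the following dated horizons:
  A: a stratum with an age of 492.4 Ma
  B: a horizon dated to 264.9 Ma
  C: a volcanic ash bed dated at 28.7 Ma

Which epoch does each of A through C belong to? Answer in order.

A: 492.4 Ma lies in 497–485.4 Ma, so Furongian.
B: 264.9 Ma lies in 273.01–259.51 Ma, so Guadalupian.
C: 28.7 Ma lies in 33.9–23.03 Ma, so Oligocene.

A — Furongian; B — Guadalupian; C — Oligocene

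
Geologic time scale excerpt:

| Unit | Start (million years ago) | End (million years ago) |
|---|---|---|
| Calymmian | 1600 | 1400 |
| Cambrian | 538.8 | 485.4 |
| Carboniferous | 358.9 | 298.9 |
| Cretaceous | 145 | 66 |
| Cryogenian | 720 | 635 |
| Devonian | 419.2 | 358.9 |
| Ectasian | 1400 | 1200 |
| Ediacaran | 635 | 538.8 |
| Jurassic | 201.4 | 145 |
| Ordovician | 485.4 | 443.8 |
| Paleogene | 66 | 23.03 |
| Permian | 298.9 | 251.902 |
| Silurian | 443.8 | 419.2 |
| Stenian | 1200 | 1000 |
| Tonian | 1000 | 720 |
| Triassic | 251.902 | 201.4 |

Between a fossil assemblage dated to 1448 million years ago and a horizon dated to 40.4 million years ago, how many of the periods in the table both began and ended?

14

The older date is 1448 Ma and the younger is 40.4 Ma.
Periods with start < 1448 and end > 40.4 Ma: Ectasian (1400–1200), Stenian (1200–1000), Tonian (1000–720), Cryogenian (720–635), Ediacaran (635–538.8), Cambrian (538.8–485.4), Ordovician (485.4–443.8), Silurian (443.8–419.2), Devonian (419.2–358.9), Carboniferous (358.9–298.9), Permian (298.9–251.902), Triassic (251.902–201.4), Jurassic (201.4–145), Cretaceous (145–66).
That is 14 complete periods.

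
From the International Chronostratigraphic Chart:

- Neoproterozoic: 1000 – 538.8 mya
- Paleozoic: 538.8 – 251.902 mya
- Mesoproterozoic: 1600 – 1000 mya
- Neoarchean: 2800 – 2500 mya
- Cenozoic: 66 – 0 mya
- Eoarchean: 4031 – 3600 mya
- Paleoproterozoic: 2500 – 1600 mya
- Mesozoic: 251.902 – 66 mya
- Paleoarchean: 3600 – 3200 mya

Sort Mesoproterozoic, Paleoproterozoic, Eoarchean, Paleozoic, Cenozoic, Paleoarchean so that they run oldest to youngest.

Eoarchean → Paleoarchean → Paleoproterozoic → Mesoproterozoic → Paleozoic → Cenozoic

Sorting by start age (descending Ma, since larger Ma = older): Eoarchean began 4031, Paleoarchean began 3600, Paleoproterozoic began 2500, Mesoproterozoic began 1600, Paleozoic began 538.8, Cenozoic began 66.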